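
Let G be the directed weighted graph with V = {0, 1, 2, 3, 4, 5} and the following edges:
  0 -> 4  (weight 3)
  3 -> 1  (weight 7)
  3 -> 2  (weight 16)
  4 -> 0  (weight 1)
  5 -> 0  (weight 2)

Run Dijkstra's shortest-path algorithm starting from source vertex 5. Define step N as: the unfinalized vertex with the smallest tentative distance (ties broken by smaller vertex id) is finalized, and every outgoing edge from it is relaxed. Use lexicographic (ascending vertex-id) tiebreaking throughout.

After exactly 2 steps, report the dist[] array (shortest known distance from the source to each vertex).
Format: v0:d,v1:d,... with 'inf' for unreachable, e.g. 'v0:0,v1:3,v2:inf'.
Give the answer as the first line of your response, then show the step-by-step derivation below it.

v0:2,v1:inf,v2:inf,v3:inf,v4:5,v5:0

step 1: dist = v0:2,v1:inf,v2:inf,v3:inf,v4:inf,v5:0
step 2: dist = v0:2,v1:inf,v2:inf,v3:inf,v4:5,v5:0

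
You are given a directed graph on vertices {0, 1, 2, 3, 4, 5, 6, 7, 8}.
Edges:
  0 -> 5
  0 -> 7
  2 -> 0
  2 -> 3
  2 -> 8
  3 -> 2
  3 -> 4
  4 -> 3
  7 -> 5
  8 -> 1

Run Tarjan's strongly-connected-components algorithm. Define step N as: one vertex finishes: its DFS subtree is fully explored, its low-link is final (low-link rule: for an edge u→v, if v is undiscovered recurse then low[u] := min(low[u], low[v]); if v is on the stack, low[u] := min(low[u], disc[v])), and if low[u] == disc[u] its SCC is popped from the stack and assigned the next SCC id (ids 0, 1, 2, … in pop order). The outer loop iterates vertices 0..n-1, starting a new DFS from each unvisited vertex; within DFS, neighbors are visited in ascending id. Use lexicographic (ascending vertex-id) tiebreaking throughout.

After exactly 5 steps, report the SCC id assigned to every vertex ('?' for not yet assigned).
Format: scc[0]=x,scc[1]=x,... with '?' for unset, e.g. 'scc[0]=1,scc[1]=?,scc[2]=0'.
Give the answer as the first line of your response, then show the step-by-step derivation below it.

scc[0]=2,scc[1]=3,scc[2]=?,scc[3]=?,scc[4]=?,scc[5]=0,scc[6]=?,scc[7]=1,scc[8]=?

step 1: low=(low[0]=0,low[1]=?,low[2]=?,low[3]=?,low[4]=?,low[5]=1,low[6]=?,low[7]=?,low[8]=?); scc=(scc[0]=?,scc[1]=?,scc[2]=?,scc[3]=?,scc[4]=?,scc[5]=0,scc[6]=?,scc[7]=?,scc[8]=?)
step 2: low=(low[0]=0,low[1]=?,low[2]=?,low[3]=?,low[4]=?,low[5]=1,low[6]=?,low[7]=2,low[8]=?); scc=(scc[0]=?,scc[1]=?,scc[2]=?,scc[3]=?,scc[4]=?,scc[5]=0,scc[6]=?,scc[7]=1,scc[8]=?)
step 3: low=(low[0]=0,low[1]=?,low[2]=?,low[3]=?,low[4]=?,low[5]=1,low[6]=?,low[7]=2,low[8]=?); scc=(scc[0]=2,scc[1]=?,scc[2]=?,scc[3]=?,scc[4]=?,scc[5]=0,scc[6]=?,scc[7]=1,scc[8]=?)
step 4: low=(low[0]=0,low[1]=3,low[2]=?,low[3]=?,low[4]=?,low[5]=1,low[6]=?,low[7]=2,low[8]=?); scc=(scc[0]=2,scc[1]=3,scc[2]=?,scc[3]=?,scc[4]=?,scc[5]=0,scc[6]=?,scc[7]=1,scc[8]=?)
step 5: low=(low[0]=0,low[1]=3,low[2]=4,low[3]=4,low[4]=5,low[5]=1,low[6]=?,low[7]=2,low[8]=?); scc=(scc[0]=2,scc[1]=3,scc[2]=?,scc[3]=?,scc[4]=?,scc[5]=0,scc[6]=?,scc[7]=1,scc[8]=?)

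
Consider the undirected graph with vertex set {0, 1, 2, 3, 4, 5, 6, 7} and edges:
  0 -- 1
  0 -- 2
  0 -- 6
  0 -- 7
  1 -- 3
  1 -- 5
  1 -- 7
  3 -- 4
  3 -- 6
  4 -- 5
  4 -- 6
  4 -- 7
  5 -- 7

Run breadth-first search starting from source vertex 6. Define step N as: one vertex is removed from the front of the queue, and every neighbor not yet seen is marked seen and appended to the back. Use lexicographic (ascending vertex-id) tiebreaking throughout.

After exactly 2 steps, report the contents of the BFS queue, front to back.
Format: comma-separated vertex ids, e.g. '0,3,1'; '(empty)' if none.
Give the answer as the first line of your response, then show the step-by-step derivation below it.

3,4,1,2,7

step 1: dequeue 6; queue=[0,3,4]; order=6
step 2: dequeue 0; queue=[3,4,1,2,7]; order=6,0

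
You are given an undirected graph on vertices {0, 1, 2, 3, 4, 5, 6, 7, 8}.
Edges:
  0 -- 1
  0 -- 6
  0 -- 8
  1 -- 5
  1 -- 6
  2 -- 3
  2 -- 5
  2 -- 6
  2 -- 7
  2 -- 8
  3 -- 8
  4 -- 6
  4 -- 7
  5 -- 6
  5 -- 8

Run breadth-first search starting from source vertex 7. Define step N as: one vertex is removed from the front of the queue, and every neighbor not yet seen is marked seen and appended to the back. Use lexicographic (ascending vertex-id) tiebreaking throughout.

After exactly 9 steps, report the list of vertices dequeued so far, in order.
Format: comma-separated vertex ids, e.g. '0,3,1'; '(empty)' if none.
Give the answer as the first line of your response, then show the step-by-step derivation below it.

7,2,4,3,5,6,8,1,0

step 1: dequeue 7; queue=[2,4]; order=7
step 2: dequeue 2; queue=[4,3,5,6,8]; order=7,2
step 3: dequeue 4; queue=[3,5,6,8]; order=7,2,4
step 4: dequeue 3; queue=[5,6,8]; order=7,2,4,3
step 5: dequeue 5; queue=[6,8,1]; order=7,2,4,3,5
step 6: dequeue 6; queue=[8,1,0]; order=7,2,4,3,5,6
step 7: dequeue 8; queue=[1,0]; order=7,2,4,3,5,6,8
step 8: dequeue 1; queue=[0]; order=7,2,4,3,5,6,8,1
step 9: dequeue 0; queue=[(empty)]; order=7,2,4,3,5,6,8,1,0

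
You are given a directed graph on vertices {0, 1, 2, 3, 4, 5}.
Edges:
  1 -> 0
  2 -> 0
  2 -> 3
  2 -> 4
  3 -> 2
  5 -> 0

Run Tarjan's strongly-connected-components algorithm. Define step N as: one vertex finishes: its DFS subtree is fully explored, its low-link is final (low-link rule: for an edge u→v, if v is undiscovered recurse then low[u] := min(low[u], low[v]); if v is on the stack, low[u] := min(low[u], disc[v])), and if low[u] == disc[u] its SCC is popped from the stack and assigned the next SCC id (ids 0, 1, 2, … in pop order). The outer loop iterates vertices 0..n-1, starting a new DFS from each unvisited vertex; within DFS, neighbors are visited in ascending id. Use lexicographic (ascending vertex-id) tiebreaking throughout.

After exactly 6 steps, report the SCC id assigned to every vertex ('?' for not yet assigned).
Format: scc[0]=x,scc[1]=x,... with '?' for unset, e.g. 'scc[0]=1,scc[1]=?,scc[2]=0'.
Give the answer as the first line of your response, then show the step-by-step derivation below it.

scc[0]=0,scc[1]=1,scc[2]=3,scc[3]=3,scc[4]=2,scc[5]=4

step 1: low=(low[0]=0,low[1]=?,low[2]=?,low[3]=?,low[4]=?,low[5]=?); scc=(scc[0]=0,scc[1]=?,scc[2]=?,scc[3]=?,scc[4]=?,scc[5]=?)
step 2: low=(low[0]=0,low[1]=1,low[2]=?,low[3]=?,low[4]=?,low[5]=?); scc=(scc[0]=0,scc[1]=1,scc[2]=?,scc[3]=?,scc[4]=?,scc[5]=?)
step 3: low=(low[0]=0,low[1]=1,low[2]=2,low[3]=2,low[4]=?,low[5]=?); scc=(scc[0]=0,scc[1]=1,scc[2]=?,scc[3]=?,scc[4]=?,scc[5]=?)
step 4: low=(low[0]=0,low[1]=1,low[2]=2,low[3]=2,low[4]=4,low[5]=?); scc=(scc[0]=0,scc[1]=1,scc[2]=?,scc[3]=?,scc[4]=2,scc[5]=?)
step 5: low=(low[0]=0,low[1]=1,low[2]=2,low[3]=2,low[4]=4,low[5]=?); scc=(scc[0]=0,scc[1]=1,scc[2]=3,scc[3]=3,scc[4]=2,scc[5]=?)
step 6: low=(low[0]=0,low[1]=1,low[2]=2,low[3]=2,low[4]=4,low[5]=5); scc=(scc[0]=0,scc[1]=1,scc[2]=3,scc[3]=3,scc[4]=2,scc[5]=4)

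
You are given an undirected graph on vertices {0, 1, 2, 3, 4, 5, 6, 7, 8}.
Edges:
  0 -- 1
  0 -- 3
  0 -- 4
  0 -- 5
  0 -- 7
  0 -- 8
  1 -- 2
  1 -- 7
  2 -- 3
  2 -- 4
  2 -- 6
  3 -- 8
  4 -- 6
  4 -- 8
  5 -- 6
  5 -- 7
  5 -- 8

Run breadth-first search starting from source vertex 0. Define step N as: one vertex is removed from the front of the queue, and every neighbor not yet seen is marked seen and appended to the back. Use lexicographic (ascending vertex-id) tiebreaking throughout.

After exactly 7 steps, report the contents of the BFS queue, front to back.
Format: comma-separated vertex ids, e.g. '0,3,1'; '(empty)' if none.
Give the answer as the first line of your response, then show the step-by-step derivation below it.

2,6

step 1: dequeue 0; queue=[1,3,4,5,7,8]; order=0
step 2: dequeue 1; queue=[3,4,5,7,8,2]; order=0,1
step 3: dequeue 3; queue=[4,5,7,8,2]; order=0,1,3
step 4: dequeue 4; queue=[5,7,8,2,6]; order=0,1,3,4
step 5: dequeue 5; queue=[7,8,2,6]; order=0,1,3,4,5
step 6: dequeue 7; queue=[8,2,6]; order=0,1,3,4,5,7
step 7: dequeue 8; queue=[2,6]; order=0,1,3,4,5,7,8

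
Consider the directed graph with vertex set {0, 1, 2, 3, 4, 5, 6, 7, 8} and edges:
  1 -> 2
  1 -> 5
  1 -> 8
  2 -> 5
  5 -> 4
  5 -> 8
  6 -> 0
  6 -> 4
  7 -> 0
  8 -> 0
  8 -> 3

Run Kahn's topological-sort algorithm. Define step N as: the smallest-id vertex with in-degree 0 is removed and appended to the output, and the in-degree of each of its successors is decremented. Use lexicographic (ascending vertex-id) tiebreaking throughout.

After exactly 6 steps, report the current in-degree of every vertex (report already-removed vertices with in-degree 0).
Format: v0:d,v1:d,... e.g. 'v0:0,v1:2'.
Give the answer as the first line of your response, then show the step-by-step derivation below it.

v0:1,v1:0,v2:0,v3:1,v4:0,v5:0,v6:0,v7:0,v8:0

step 1: output 1; order=[1]; indeg=(3,0,0,1,2,1,0,0,1)
step 2: output 2; order=[1,2]; indeg=(3,0,0,1,2,0,0,0,1)
step 3: output 5; order=[1,2,5]; indeg=(3,0,0,1,1,0,0,0,0)
step 4: output 6; order=[1,2,5,6]; indeg=(2,0,0,1,0,0,0,0,0)
step 5: output 4; order=[1,2,5,6,4]; indeg=(2,0,0,1,0,0,0,0,0)
step 6: output 7; order=[1,2,5,6,4,7]; indeg=(1,0,0,1,0,0,0,0,0)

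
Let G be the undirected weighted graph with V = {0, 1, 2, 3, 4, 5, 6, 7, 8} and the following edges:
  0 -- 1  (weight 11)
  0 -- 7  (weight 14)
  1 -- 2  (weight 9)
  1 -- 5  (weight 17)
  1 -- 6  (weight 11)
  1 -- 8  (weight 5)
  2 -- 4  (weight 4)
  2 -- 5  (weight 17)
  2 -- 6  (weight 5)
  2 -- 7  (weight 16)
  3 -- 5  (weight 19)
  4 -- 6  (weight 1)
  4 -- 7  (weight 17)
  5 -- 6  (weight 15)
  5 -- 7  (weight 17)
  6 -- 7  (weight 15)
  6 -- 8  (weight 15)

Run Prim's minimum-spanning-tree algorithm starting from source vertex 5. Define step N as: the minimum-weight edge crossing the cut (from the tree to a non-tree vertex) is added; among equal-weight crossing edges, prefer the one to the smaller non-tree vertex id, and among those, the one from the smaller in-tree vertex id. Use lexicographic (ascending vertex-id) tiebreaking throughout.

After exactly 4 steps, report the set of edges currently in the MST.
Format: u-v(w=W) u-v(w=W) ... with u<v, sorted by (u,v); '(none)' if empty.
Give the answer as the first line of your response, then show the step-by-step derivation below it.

1-2(w=9) 2-4(w=4) 4-6(w=1) 5-6(w=15)

step 1: add edge 5-6 (w=15); MST = {5-6(w=15)}
step 2: add edge 4-6 (w=1); MST = {4-6(w=1) 5-6(w=15)}
step 3: add edge 2-4 (w=4); MST = {2-4(w=4) 4-6(w=1) 5-6(w=15)}
step 4: add edge 1-2 (w=9); MST = {1-2(w=9) 2-4(w=4) 4-6(w=1) 5-6(w=15)}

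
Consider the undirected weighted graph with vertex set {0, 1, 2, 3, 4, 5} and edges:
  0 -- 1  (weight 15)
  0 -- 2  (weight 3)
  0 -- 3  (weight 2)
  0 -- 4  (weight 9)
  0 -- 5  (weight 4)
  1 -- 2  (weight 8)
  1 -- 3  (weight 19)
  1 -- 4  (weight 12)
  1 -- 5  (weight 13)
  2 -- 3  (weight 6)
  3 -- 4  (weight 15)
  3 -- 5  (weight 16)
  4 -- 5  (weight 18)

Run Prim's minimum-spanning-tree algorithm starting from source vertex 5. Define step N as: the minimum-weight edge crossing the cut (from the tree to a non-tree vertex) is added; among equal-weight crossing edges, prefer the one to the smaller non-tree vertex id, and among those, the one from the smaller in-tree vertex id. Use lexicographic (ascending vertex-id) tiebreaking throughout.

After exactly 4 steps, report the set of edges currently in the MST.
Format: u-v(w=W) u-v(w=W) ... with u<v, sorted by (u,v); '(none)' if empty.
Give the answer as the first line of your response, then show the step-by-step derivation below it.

0-2(w=3) 0-3(w=2) 0-5(w=4) 1-2(w=8)

step 1: add edge 0-5 (w=4); MST = {0-5(w=4)}
step 2: add edge 0-3 (w=2); MST = {0-3(w=2) 0-5(w=4)}
step 3: add edge 0-2 (w=3); MST = {0-2(w=3) 0-3(w=2) 0-5(w=4)}
step 4: add edge 1-2 (w=8); MST = {0-2(w=3) 0-3(w=2) 0-5(w=4) 1-2(w=8)}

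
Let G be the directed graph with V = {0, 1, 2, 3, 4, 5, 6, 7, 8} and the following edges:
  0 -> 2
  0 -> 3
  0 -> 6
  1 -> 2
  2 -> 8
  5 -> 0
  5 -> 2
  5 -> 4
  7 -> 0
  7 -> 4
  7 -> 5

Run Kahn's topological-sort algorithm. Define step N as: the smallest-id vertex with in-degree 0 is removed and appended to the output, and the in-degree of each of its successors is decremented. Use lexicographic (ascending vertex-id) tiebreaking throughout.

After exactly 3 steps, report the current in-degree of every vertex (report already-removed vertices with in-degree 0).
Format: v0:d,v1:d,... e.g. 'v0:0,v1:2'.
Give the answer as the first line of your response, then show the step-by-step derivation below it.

v0:0,v1:0,v2:1,v3:1,v4:0,v5:0,v6:1,v7:0,v8:1

step 1: output 1; order=[1]; indeg=(2,0,2,1,2,1,1,0,1)
step 2: output 7; order=[1,7]; indeg=(1,0,2,1,1,0,1,0,1)
step 3: output 5; order=[1,7,5]; indeg=(0,0,1,1,0,0,1,0,1)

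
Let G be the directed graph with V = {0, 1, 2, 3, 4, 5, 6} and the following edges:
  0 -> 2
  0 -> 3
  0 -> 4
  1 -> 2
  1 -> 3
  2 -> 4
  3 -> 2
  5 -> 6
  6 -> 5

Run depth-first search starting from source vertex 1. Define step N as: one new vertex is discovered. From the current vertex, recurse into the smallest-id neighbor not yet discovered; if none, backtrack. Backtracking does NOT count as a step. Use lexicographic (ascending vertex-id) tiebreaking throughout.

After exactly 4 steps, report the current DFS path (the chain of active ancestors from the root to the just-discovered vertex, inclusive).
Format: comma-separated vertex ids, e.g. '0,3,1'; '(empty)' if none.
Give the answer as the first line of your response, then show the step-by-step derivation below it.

1,3

step 1: discover 1; path=1; order=1
step 2: discover 2; path=1>2; order=1,2
step 3: discover 4; path=1>2>4; order=1,2,4
step 4: discover 3; path=1>3; order=1,2,4,3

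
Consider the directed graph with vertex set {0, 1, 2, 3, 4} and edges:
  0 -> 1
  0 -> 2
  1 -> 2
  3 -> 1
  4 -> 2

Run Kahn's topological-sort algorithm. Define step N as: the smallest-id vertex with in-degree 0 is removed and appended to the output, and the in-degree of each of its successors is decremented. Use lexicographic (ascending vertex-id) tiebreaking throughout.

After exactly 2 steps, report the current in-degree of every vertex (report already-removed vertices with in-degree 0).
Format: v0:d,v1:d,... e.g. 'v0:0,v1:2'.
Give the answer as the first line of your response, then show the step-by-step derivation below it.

v0:0,v1:0,v2:2,v3:0,v4:0

step 1: output 0; order=[0]; indeg=(0,1,2,0,0)
step 2: output 3; order=[0,3]; indeg=(0,0,2,0,0)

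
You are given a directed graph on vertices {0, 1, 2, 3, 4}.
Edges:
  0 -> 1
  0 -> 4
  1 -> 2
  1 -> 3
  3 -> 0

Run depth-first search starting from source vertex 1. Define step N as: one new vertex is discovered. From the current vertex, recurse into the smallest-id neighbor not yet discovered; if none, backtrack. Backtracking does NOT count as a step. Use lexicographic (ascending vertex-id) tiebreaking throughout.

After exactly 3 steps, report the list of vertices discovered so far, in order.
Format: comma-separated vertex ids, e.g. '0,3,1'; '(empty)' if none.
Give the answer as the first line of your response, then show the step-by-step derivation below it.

1,2,3

step 1: discover 1; path=1; order=1
step 2: discover 2; path=1>2; order=1,2
step 3: discover 3; path=1>3; order=1,2,3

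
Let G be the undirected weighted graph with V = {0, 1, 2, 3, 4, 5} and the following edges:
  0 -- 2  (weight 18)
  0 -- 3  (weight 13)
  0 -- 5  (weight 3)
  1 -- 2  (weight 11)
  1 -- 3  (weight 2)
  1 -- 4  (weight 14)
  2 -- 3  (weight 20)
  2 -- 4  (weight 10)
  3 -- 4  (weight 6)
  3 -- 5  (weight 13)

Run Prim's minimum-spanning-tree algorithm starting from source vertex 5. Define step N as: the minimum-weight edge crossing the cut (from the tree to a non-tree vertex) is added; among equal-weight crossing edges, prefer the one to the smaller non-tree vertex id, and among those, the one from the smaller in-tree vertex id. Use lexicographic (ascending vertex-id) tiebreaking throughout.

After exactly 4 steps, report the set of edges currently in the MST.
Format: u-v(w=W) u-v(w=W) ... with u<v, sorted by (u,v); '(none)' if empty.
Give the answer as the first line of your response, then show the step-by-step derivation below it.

0-3(w=13) 0-5(w=3) 1-3(w=2) 3-4(w=6)

step 1: add edge 0-5 (w=3); MST = {0-5(w=3)}
step 2: add edge 0-3 (w=13); MST = {0-3(w=13) 0-5(w=3)}
step 3: add edge 1-3 (w=2); MST = {0-3(w=13) 0-5(w=3) 1-3(w=2)}
step 4: add edge 3-4 (w=6); MST = {0-3(w=13) 0-5(w=3) 1-3(w=2) 3-4(w=6)}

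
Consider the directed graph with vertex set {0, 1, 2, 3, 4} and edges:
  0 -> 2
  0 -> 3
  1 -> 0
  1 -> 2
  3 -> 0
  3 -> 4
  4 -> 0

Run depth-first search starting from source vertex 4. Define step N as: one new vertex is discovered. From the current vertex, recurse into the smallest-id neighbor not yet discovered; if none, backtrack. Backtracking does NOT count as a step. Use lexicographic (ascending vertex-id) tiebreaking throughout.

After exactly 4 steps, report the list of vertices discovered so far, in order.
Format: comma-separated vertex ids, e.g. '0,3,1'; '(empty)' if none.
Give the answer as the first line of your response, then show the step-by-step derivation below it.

4,0,2,3

step 1: discover 4; path=4; order=4
step 2: discover 0; path=4>0; order=4,0
step 3: discover 2; path=4>0>2; order=4,0,2
step 4: discover 3; path=4>0>3; order=4,0,2,3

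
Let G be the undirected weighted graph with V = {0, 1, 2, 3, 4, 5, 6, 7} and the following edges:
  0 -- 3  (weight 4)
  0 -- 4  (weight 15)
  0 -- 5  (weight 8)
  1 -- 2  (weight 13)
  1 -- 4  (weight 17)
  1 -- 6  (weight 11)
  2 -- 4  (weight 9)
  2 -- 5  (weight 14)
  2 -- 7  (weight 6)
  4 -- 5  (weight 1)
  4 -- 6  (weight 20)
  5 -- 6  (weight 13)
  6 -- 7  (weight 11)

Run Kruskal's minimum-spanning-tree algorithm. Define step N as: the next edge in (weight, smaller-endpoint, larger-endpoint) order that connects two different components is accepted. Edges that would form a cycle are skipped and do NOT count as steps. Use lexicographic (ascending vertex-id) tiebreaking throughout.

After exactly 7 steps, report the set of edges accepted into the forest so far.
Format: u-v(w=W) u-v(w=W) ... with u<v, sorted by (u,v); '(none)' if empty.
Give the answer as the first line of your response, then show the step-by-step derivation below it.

0-3(w=4) 0-5(w=8) 1-6(w=11) 2-4(w=9) 2-7(w=6) 4-5(w=1) 6-7(w=11)

step 1: add edge 4-5 (w=1); MST = {4-5(w=1)}
step 2: add edge 0-3 (w=4); MST = {0-3(w=4) 4-5(w=1)}
step 3: add edge 2-7 (w=6); MST = {0-3(w=4) 2-7(w=6) 4-5(w=1)}
step 4: add edge 0-5 (w=8); MST = {0-3(w=4) 0-5(w=8) 2-7(w=6) 4-5(w=1)}
step 5: add edge 2-4 (w=9); MST = {0-3(w=4) 0-5(w=8) 2-4(w=9) 2-7(w=6) 4-5(w=1)}
step 6: add edge 1-6 (w=11); MST = {0-3(w=4) 0-5(w=8) 1-6(w=11) 2-4(w=9) 2-7(w=6) 4-5(w=1)}
step 7: add edge 6-7 (w=11); MST = {0-3(w=4) 0-5(w=8) 1-6(w=11) 2-4(w=9) 2-7(w=6) 4-5(w=1) 6-7(w=11)}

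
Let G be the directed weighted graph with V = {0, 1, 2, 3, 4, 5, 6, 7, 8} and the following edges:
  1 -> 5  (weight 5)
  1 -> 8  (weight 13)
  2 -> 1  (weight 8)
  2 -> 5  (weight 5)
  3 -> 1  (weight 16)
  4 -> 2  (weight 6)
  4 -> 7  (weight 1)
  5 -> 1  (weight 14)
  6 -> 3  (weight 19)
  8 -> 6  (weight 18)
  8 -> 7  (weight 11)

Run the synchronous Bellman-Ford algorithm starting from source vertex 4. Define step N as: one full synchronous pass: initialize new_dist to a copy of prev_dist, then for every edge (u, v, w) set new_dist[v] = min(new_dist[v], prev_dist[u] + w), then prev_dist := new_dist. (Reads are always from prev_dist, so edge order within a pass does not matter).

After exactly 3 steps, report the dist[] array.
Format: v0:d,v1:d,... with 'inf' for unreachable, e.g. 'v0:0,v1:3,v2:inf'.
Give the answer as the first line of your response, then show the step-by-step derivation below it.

v0:inf,v1:14,v2:6,v3:inf,v4:0,v5:11,v6:inf,v7:1,v8:27

step 1: dist = v0:inf,v1:inf,v2:6,v3:inf,v4:0,v5:inf,v6:inf,v7:1,v8:inf
step 2: dist = v0:inf,v1:14,v2:6,v3:inf,v4:0,v5:11,v6:inf,v7:1,v8:inf
step 3: dist = v0:inf,v1:14,v2:6,v3:inf,v4:0,v5:11,v6:inf,v7:1,v8:27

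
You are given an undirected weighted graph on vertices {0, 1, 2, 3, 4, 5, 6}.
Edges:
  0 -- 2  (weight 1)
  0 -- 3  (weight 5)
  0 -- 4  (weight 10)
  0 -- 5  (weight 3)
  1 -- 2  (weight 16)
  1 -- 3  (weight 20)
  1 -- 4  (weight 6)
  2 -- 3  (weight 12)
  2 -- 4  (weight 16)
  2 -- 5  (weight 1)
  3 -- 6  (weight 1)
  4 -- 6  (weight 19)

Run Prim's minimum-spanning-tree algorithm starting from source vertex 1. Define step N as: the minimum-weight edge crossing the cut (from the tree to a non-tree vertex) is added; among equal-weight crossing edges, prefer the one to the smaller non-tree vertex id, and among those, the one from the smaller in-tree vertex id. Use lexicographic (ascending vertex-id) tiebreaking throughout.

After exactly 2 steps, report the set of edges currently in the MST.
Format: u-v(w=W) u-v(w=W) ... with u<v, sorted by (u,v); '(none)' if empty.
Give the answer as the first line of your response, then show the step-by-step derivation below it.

0-4(w=10) 1-4(w=6)

step 1: add edge 1-4 (w=6); MST = {1-4(w=6)}
step 2: add edge 0-4 (w=10); MST = {0-4(w=10) 1-4(w=6)}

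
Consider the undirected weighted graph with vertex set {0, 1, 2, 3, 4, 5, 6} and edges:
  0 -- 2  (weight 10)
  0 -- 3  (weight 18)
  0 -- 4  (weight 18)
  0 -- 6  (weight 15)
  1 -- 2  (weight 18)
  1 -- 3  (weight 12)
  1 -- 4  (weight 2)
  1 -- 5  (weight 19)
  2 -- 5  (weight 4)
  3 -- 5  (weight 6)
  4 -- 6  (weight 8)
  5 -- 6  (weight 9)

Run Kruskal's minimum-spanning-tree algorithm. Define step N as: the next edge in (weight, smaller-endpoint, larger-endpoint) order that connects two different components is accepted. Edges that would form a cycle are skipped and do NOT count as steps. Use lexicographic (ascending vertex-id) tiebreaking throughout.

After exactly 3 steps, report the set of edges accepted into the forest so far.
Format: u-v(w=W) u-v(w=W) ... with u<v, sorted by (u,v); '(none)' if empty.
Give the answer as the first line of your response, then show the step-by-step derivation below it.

1-4(w=2) 2-5(w=4) 3-5(w=6)

step 1: add edge 1-4 (w=2); MST = {1-4(w=2)}
step 2: add edge 2-5 (w=4); MST = {1-4(w=2) 2-5(w=4)}
step 3: add edge 3-5 (w=6); MST = {1-4(w=2) 2-5(w=4) 3-5(w=6)}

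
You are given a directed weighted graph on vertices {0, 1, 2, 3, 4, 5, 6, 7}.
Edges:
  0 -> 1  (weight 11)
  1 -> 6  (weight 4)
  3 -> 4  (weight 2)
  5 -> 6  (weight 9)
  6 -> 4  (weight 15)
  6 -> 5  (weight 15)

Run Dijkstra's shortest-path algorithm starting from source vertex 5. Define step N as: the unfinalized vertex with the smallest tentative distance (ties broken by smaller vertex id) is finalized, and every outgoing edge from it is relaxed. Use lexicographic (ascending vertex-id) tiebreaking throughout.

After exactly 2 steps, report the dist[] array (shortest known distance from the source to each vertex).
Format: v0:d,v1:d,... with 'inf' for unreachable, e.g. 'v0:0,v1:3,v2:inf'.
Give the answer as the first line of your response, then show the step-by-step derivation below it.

v0:inf,v1:inf,v2:inf,v3:inf,v4:24,v5:0,v6:9,v7:inf

step 1: dist = v0:inf,v1:inf,v2:inf,v3:inf,v4:inf,v5:0,v6:9,v7:inf
step 2: dist = v0:inf,v1:inf,v2:inf,v3:inf,v4:24,v5:0,v6:9,v7:inf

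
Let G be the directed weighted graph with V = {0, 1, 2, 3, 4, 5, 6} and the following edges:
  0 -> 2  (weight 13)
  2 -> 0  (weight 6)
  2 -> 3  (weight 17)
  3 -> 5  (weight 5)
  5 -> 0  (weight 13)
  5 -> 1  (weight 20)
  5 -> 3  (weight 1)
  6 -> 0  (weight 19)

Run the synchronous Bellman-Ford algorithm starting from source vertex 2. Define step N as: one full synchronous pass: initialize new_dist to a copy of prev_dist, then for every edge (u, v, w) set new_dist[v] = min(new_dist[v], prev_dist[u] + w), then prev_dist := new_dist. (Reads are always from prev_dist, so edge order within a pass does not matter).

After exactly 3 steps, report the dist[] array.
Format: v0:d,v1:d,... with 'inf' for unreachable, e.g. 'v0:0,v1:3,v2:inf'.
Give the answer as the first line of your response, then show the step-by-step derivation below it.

v0:6,v1:42,v2:0,v3:17,v4:inf,v5:22,v6:inf

step 1: dist = v0:6,v1:inf,v2:0,v3:17,v4:inf,v5:inf,v6:inf
step 2: dist = v0:6,v1:inf,v2:0,v3:17,v4:inf,v5:22,v6:inf
step 3: dist = v0:6,v1:42,v2:0,v3:17,v4:inf,v5:22,v6:inf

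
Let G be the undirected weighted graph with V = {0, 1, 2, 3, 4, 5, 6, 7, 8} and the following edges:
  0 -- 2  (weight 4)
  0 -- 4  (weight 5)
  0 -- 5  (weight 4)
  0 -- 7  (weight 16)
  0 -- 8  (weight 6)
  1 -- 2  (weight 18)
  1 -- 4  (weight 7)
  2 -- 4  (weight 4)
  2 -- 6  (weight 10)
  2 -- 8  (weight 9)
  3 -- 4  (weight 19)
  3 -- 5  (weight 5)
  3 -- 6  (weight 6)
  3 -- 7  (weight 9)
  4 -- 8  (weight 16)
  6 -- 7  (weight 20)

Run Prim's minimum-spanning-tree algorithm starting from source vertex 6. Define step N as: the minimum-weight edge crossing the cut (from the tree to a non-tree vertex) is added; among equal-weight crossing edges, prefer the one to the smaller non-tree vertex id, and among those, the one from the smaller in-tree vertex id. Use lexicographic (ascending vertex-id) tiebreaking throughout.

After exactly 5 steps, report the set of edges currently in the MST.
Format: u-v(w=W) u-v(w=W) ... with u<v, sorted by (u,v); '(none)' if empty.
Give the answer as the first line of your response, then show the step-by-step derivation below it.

0-2(w=4) 0-5(w=4) 2-4(w=4) 3-5(w=5) 3-6(w=6)

step 1: add edge 3-6 (w=6); MST = {3-6(w=6)}
step 2: add edge 3-5 (w=5); MST = {3-5(w=5) 3-6(w=6)}
step 3: add edge 0-5 (w=4); MST = {0-5(w=4) 3-5(w=5) 3-6(w=6)}
step 4: add edge 0-2 (w=4); MST = {0-2(w=4) 0-5(w=4) 3-5(w=5) 3-6(w=6)}
step 5: add edge 2-4 (w=4); MST = {0-2(w=4) 0-5(w=4) 2-4(w=4) 3-5(w=5) 3-6(w=6)}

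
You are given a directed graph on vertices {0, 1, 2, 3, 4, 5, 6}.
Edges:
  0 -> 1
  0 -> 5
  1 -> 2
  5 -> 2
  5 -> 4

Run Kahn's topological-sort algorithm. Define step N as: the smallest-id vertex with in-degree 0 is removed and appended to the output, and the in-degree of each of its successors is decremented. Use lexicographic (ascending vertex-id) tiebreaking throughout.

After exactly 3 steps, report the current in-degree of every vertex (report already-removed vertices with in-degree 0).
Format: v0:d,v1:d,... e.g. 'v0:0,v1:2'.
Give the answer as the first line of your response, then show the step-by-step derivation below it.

v0:0,v1:0,v2:1,v3:0,v4:1,v5:0,v6:0

step 1: output 0; order=[0]; indeg=(0,0,2,0,1,0,0)
step 2: output 1; order=[0,1]; indeg=(0,0,1,0,1,0,0)
step 3: output 3; order=[0,1,3]; indeg=(0,0,1,0,1,0,0)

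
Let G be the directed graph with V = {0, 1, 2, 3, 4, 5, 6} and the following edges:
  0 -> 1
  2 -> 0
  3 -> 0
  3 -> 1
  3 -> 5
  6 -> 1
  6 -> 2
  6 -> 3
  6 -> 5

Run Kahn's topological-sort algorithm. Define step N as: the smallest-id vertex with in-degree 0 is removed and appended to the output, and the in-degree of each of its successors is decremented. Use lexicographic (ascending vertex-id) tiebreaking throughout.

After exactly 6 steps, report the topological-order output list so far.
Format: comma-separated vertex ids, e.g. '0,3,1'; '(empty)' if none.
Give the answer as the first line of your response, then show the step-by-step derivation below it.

4,6,2,3,0,1

step 1: output 4; order=[4]; indeg=(2,3,1,1,0,2,0)
step 2: output 6; order=[4,6]; indeg=(2,2,0,0,0,1,0)
step 3: output 2; order=[4,6,2]; indeg=(1,2,0,0,0,1,0)
step 4: output 3; order=[4,6,2,3]; indeg=(0,1,0,0,0,0,0)
step 5: output 0; order=[4,6,2,3,0]; indeg=(0,0,0,0,0,0,0)
step 6: output 1; order=[4,6,2,3,0,1]; indeg=(0,0,0,0,0,0,0)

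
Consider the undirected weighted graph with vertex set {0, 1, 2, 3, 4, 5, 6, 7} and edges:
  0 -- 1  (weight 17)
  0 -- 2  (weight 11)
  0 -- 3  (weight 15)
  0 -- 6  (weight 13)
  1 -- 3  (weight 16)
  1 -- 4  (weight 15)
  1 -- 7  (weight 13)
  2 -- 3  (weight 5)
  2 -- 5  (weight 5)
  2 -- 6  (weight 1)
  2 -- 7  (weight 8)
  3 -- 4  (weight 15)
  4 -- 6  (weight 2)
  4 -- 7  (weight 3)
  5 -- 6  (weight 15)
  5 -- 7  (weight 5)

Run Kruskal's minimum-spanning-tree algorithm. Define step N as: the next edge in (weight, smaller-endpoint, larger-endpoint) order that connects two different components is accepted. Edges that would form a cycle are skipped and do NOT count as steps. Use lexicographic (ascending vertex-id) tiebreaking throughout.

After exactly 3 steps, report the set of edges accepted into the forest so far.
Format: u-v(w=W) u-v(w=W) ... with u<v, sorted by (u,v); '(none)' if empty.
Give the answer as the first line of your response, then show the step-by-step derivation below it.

2-6(w=1) 4-6(w=2) 4-7(w=3)

step 1: add edge 2-6 (w=1); MST = {2-6(w=1)}
step 2: add edge 4-6 (w=2); MST = {2-6(w=1) 4-6(w=2)}
step 3: add edge 4-7 (w=3); MST = {2-6(w=1) 4-6(w=2) 4-7(w=3)}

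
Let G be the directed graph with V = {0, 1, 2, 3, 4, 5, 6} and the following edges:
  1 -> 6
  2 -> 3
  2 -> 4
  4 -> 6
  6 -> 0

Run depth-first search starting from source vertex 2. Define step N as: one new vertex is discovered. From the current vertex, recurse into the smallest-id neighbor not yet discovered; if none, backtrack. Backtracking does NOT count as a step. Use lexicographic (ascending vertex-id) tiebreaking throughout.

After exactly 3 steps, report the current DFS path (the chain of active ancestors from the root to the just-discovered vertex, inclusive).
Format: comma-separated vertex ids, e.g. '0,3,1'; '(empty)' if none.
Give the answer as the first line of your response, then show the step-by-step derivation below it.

2,4

step 1: discover 2; path=2; order=2
step 2: discover 3; path=2>3; order=2,3
step 3: discover 4; path=2>4; order=2,3,4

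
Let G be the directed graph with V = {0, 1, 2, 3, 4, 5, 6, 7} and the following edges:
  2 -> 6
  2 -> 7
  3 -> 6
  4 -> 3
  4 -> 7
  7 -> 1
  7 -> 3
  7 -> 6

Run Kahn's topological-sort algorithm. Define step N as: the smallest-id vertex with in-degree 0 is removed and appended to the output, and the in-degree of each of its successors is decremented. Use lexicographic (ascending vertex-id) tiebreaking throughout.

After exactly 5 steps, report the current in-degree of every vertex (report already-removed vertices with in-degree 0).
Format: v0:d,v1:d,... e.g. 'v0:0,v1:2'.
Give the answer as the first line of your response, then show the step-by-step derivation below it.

v0:0,v1:0,v2:0,v3:0,v4:0,v5:0,v6:1,v7:0

step 1: output 0; order=[0]; indeg=(0,1,0,2,0,0,3,2)
step 2: output 2; order=[0,2]; indeg=(0,1,0,2,0,0,2,1)
step 3: output 4; order=[0,2,4]; indeg=(0,1,0,1,0,0,2,0)
step 4: output 5; order=[0,2,4,5]; indeg=(0,1,0,1,0,0,2,0)
step 5: output 7; order=[0,2,4,5,7]; indeg=(0,0,0,0,0,0,1,0)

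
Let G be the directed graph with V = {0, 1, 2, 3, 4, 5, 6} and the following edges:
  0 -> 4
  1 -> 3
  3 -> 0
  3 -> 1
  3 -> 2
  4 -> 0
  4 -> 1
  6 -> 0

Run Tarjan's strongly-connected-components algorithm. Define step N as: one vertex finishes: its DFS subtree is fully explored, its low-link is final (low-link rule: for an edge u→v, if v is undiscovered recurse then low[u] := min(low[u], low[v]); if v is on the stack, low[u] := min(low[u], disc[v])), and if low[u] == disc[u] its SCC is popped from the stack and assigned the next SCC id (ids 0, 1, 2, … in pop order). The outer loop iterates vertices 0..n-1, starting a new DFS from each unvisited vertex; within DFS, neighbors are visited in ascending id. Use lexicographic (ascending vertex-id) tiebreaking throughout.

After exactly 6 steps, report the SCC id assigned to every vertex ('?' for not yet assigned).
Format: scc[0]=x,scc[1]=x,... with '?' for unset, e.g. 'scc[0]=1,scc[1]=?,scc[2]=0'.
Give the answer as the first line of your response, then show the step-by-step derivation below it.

scc[0]=1,scc[1]=1,scc[2]=0,scc[3]=1,scc[4]=1,scc[5]=2,scc[6]=?

step 1: low=(low[0]=0,low[1]=2,low[2]=4,low[3]=0,low[4]=0,low[5]=?,low[6]=?); scc=(scc[0]=?,scc[1]=?,scc[2]=0,scc[3]=?,scc[4]=?,scc[5]=?,scc[6]=?)
step 2: low=(low[0]=0,low[1]=2,low[2]=4,low[3]=0,low[4]=0,low[5]=?,low[6]=?); scc=(scc[0]=?,scc[1]=?,scc[2]=0,scc[3]=?,scc[4]=?,scc[5]=?,scc[6]=?)
step 3: low=(low[0]=0,low[1]=0,low[2]=4,low[3]=0,low[4]=0,low[5]=?,low[6]=?); scc=(scc[0]=?,scc[1]=?,scc[2]=0,scc[3]=?,scc[4]=?,scc[5]=?,scc[6]=?)
step 4: low=(low[0]=0,low[1]=0,low[2]=4,low[3]=0,low[4]=0,low[5]=?,low[6]=?); scc=(scc[0]=?,scc[1]=?,scc[2]=0,scc[3]=?,scc[4]=?,scc[5]=?,scc[6]=?)
step 5: low=(low[0]=0,low[1]=0,low[2]=4,low[3]=0,low[4]=0,low[5]=?,low[6]=?); scc=(scc[0]=1,scc[1]=1,scc[2]=0,scc[3]=1,scc[4]=1,scc[5]=?,scc[6]=?)
step 6: low=(low[0]=0,low[1]=0,low[2]=4,low[3]=0,low[4]=0,low[5]=5,low[6]=?); scc=(scc[0]=1,scc[1]=1,scc[2]=0,scc[3]=1,scc[4]=1,scc[5]=2,scc[6]=?)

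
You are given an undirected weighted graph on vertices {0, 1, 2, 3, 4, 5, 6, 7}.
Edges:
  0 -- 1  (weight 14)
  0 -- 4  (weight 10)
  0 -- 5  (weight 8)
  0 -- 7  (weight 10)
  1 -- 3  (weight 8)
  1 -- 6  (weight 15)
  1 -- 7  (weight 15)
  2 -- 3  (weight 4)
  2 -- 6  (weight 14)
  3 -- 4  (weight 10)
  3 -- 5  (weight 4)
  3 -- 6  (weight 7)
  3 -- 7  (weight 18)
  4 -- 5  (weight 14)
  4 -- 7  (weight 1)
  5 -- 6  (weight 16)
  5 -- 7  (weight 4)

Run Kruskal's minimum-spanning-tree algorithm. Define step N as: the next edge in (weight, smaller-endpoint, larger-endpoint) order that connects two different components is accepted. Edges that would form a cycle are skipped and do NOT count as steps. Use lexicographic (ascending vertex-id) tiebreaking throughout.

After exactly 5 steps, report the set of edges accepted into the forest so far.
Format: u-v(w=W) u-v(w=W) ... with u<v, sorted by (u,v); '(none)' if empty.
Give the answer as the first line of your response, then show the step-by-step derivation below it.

2-3(w=4) 3-5(w=4) 3-6(w=7) 4-7(w=1) 5-7(w=4)

step 1: add edge 4-7 (w=1); MST = {4-7(w=1)}
step 2: add edge 2-3 (w=4); MST = {2-3(w=4) 4-7(w=1)}
step 3: add edge 3-5 (w=4); MST = {2-3(w=4) 3-5(w=4) 4-7(w=1)}
step 4: add edge 5-7 (w=4); MST = {2-3(w=4) 3-5(w=4) 4-7(w=1) 5-7(w=4)}
step 5: add edge 3-6 (w=7); MST = {2-3(w=4) 3-5(w=4) 3-6(w=7) 4-7(w=1) 5-7(w=4)}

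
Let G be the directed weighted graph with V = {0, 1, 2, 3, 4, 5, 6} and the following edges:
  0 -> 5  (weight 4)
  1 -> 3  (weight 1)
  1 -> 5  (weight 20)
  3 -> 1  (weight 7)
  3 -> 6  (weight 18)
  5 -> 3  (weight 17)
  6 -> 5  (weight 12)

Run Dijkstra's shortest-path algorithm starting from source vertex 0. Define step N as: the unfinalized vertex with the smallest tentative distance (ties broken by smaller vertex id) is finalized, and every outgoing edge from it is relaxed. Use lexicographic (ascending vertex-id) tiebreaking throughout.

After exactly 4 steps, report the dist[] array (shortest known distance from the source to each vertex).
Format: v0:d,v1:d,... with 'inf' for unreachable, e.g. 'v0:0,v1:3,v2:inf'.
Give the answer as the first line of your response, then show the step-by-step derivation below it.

v0:0,v1:28,v2:inf,v3:21,v4:inf,v5:4,v6:39

step 1: dist = v0:0,v1:inf,v2:inf,v3:inf,v4:inf,v5:4,v6:inf
step 2: dist = v0:0,v1:inf,v2:inf,v3:21,v4:inf,v5:4,v6:inf
step 3: dist = v0:0,v1:28,v2:inf,v3:21,v4:inf,v5:4,v6:39
step 4: dist = v0:0,v1:28,v2:inf,v3:21,v4:inf,v5:4,v6:39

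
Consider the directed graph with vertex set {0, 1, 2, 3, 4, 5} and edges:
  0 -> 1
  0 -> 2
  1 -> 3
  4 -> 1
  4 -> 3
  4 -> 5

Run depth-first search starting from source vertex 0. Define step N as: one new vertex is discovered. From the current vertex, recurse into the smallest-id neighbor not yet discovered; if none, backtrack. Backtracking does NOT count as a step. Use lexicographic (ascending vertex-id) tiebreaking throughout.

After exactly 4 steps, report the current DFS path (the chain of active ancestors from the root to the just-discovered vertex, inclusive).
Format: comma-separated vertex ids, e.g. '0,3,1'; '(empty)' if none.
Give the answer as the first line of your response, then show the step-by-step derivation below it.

0,2

step 1: discover 0; path=0; order=0
step 2: discover 1; path=0>1; order=0,1
step 3: discover 3; path=0>1>3; order=0,1,3
step 4: discover 2; path=0>2; order=0,1,3,2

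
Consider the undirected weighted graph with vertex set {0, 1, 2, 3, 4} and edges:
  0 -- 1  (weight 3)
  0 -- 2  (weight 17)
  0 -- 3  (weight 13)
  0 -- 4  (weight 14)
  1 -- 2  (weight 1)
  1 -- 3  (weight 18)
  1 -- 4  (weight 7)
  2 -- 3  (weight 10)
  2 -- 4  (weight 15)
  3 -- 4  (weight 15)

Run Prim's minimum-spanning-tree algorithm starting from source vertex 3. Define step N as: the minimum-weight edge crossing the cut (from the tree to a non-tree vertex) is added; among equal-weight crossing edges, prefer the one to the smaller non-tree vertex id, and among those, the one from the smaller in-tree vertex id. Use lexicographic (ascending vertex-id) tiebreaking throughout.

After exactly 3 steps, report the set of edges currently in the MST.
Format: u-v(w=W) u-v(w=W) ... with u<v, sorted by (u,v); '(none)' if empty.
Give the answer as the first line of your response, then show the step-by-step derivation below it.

0-1(w=3) 1-2(w=1) 2-3(w=10)

step 1: add edge 2-3 (w=10); MST = {2-3(w=10)}
step 2: add edge 1-2 (w=1); MST = {1-2(w=1) 2-3(w=10)}
step 3: add edge 0-1 (w=3); MST = {0-1(w=3) 1-2(w=1) 2-3(w=10)}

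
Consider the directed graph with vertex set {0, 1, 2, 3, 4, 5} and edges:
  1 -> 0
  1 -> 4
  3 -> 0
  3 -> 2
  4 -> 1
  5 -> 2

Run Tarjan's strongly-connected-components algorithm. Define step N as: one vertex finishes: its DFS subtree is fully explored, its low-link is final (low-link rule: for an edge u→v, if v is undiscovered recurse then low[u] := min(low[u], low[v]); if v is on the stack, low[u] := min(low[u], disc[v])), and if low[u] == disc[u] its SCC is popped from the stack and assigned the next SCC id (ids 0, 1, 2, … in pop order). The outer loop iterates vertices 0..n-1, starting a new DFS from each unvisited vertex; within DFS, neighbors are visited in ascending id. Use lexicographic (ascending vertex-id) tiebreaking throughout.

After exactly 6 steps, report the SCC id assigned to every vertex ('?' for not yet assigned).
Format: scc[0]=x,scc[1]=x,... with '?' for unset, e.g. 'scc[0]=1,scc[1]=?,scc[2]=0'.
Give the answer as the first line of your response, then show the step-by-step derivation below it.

scc[0]=0,scc[1]=1,scc[2]=2,scc[3]=3,scc[4]=1,scc[5]=4

step 1: low=(low[0]=0,low[1]=?,low[2]=?,low[3]=?,low[4]=?,low[5]=?); scc=(scc[0]=0,scc[1]=?,scc[2]=?,scc[3]=?,scc[4]=?,scc[5]=?)
step 2: low=(low[0]=0,low[1]=1,low[2]=?,low[3]=?,low[4]=1,low[5]=?); scc=(scc[0]=0,scc[1]=?,scc[2]=?,scc[3]=?,scc[4]=?,scc[5]=?)
step 3: low=(low[0]=0,low[1]=1,low[2]=?,low[3]=?,low[4]=1,low[5]=?); scc=(scc[0]=0,scc[1]=1,scc[2]=?,scc[3]=?,scc[4]=1,scc[5]=?)
step 4: low=(low[0]=0,low[1]=1,low[2]=3,low[3]=?,low[4]=1,low[5]=?); scc=(scc[0]=0,scc[1]=1,scc[2]=2,scc[3]=?,scc[4]=1,scc[5]=?)
step 5: low=(low[0]=0,low[1]=1,low[2]=3,low[3]=4,low[4]=1,low[5]=?); scc=(scc[0]=0,scc[1]=1,scc[2]=2,scc[3]=3,scc[4]=1,scc[5]=?)
step 6: low=(low[0]=0,low[1]=1,low[2]=3,low[3]=4,low[4]=1,low[5]=5); scc=(scc[0]=0,scc[1]=1,scc[2]=2,scc[3]=3,scc[4]=1,scc[5]=4)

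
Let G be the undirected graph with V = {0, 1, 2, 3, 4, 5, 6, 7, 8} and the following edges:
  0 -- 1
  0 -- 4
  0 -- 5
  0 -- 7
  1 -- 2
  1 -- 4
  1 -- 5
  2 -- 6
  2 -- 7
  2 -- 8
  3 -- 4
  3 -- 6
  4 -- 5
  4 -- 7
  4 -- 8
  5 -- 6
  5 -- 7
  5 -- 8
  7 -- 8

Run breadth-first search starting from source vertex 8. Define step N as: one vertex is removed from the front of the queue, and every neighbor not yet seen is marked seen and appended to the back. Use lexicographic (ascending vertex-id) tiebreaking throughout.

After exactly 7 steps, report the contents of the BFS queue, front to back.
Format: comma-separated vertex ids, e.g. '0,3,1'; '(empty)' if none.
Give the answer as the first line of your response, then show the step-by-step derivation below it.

0,3

step 1: dequeue 8; queue=[2,4,5,7]; order=8
step 2: dequeue 2; queue=[4,5,7,1,6]; order=8,2
step 3: dequeue 4; queue=[5,7,1,6,0,3]; order=8,2,4
step 4: dequeue 5; queue=[7,1,6,0,3]; order=8,2,4,5
step 5: dequeue 7; queue=[1,6,0,3]; order=8,2,4,5,7
step 6: dequeue 1; queue=[6,0,3]; order=8,2,4,5,7,1
step 7: dequeue 6; queue=[0,3]; order=8,2,4,5,7,1,6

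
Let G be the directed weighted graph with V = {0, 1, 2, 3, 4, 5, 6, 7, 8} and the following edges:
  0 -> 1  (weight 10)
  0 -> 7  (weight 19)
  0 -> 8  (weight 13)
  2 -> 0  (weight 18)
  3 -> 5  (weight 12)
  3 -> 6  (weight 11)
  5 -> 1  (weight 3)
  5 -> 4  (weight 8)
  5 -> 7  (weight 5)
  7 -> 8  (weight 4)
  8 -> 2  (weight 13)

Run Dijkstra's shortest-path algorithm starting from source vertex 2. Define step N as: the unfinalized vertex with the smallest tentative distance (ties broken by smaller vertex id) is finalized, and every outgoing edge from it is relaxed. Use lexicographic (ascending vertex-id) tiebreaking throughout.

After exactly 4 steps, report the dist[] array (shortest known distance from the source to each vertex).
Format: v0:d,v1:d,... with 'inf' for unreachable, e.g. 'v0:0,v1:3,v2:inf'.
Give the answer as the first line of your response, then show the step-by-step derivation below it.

v0:18,v1:28,v2:0,v3:inf,v4:inf,v5:inf,v6:inf,v7:37,v8:31

step 1: dist = v0:18,v1:inf,v2:0,v3:inf,v4:inf,v5:inf,v6:inf,v7:inf,v8:inf
step 2: dist = v0:18,v1:28,v2:0,v3:inf,v4:inf,v5:inf,v6:inf,v7:37,v8:31
step 3: dist = v0:18,v1:28,v2:0,v3:inf,v4:inf,v5:inf,v6:inf,v7:37,v8:31
step 4: dist = v0:18,v1:28,v2:0,v3:inf,v4:inf,v5:inf,v6:inf,v7:37,v8:31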